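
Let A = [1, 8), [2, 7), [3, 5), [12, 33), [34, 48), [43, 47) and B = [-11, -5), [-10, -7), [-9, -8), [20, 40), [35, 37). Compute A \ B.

[1, 8) ∪ [12, 20) ∪ [40, 48)

First set merges to [1, 8), [12, 33), [34, 48).
Second set merges to [-11, -5), [20, 40).
[1, 8): no B overlap → unchanged.
[12, 33) minus B → [12, 20).
[34, 48) minus B → [40, 48).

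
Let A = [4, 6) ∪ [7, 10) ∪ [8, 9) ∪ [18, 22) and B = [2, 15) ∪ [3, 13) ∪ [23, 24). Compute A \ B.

[18, 22)

First set merges to [4, 6), [7, 10), [18, 22).
Second set merges to [2, 15), [23, 24).
[4, 6) lies entirely inside B → drops out.
[7, 10) lies entirely inside B → drops out.
[18, 22) is untouched.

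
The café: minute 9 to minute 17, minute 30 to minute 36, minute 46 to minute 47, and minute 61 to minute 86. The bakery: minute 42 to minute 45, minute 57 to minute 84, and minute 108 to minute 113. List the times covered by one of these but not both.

Only in the first: minute 9 to minute 17, minute 30 to minute 36, minute 46 to minute 47, minute 84 to minute 86.
Only in the second: minute 42 to minute 45, minute 57 to minute 61, minute 108 to minute 113.
Together these are the periods covered by exactly one.

minute 9 to minute 17, minute 30 to minute 36, minute 42 to minute 45, minute 46 to minute 47, minute 57 to minute 61, minute 84 to minute 86, minute 108 to minute 113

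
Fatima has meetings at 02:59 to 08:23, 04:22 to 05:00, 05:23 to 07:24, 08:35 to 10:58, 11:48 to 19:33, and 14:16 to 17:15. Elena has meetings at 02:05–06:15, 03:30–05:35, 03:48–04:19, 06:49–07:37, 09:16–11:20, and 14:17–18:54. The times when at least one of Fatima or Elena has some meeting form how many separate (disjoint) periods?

A, merged: 02:59-08:23, 08:35-10:58, 11:48-19:33.
B, merged: 02:05-06:15, 06:49-07:37, 09:16-11:20, 14:17-18:54.
A ∪ B = 02:05-08:23, 08:35-11:20, 11:48-19:33.
That is 3 disjoint pieces.

3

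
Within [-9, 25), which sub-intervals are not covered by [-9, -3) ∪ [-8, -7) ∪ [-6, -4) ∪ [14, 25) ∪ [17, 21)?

[-3, 14)

After merging, the occupied span is [-9, -3), [14, 25).
Uncovered inside [-9, 25): [-3, 14).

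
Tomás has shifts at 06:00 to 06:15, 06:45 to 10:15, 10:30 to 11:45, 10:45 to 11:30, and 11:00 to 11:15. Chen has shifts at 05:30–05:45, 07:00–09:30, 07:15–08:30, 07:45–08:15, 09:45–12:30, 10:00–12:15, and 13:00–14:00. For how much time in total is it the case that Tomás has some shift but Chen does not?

45 min

Merge the first list: 06:00–06:15, 06:45–10:15, 10:30–11:45.
Merge the second list: 05:30–05:45, 07:00–09:30, 09:45–12:30, 13:00–14:00.
A \ B = 06:00–06:15, 06:45–07:00, 09:30–09:45.
Total: 15 min + 15 min + 15 min = 45 min.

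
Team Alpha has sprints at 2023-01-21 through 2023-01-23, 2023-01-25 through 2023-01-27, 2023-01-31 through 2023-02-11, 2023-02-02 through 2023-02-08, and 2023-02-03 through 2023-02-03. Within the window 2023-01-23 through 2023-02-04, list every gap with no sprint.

After merging, the occupied span is 2023-01-21 through 2023-01-23, 2023-01-25 through 2023-01-27, 2023-01-31 through 2023-02-11.
Uncovered inside 2023-01-23 through 2023-02-04: 2023-01-24 through 2023-01-24, 2023-01-28 through 2023-01-30.

2023-01-24 through 2023-01-24, 2023-01-28 through 2023-01-30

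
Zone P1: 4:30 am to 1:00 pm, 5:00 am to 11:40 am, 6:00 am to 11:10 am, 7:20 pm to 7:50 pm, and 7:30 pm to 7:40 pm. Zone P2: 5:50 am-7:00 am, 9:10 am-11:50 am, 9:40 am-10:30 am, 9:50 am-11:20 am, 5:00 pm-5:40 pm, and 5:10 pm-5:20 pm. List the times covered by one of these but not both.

Merge the first list: 4:30 am-1:00 pm, 7:20 pm-7:50 pm.
Merge the second list: 5:50 am-7:00 am, 9:10 am-11:50 am, 5:00 pm-5:40 pm.
A \ B = 4:30 am-5:50 am, 7:00 am-9:10 am, 11:50 am-1:00 pm, 7:20 pm-7:50 pm.
B \ A = 5:00 pm-5:40 pm.
Union of the two gives the symmetric difference.

4:30 am-5:50 am, 7:00 am-9:10 am, 11:50 am-1:00 pm, 5:00 pm-5:40 pm, 7:20 pm-7:50 pm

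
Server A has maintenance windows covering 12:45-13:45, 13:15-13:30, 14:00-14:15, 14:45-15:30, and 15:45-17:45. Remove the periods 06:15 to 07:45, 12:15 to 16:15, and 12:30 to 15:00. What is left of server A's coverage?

First set merges to 12:45-13:45, 14:00-14:15, 14:45-15:30, 15:45-17:45.
Second set merges to 06:15-07:45, 12:15-16:15.
12:45-13:45: entirely removed.
14:00-14:15: entirely removed.
14:45-15:30: entirely removed.
15:45-17:45 \ B = 16:15-17:45.

16:15-17:45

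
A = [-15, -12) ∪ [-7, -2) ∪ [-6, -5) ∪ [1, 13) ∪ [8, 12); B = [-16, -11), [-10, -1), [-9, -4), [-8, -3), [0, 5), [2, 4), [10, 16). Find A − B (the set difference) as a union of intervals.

A, merged: [-15, -12), [-7, -2), [1, 13).
B, merged: [-16, -11), [-10, -1), [0, 5), [10, 16).
[-15, -12): fully covered by B → removed.
[-7, -2): fully covered by B → removed.
[1, 13) minus B → [5, 10).

[5, 10)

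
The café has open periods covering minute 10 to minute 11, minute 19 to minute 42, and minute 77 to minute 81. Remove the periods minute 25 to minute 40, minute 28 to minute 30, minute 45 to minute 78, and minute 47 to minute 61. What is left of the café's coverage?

Second set merges to minute 25 to minute 40, minute 45 to minute 78.
minute 10 to minute 11: no B overlap → unchanged.
minute 19 to minute 42 minus B → minute 19 to minute 25, minute 40 to minute 42.
minute 77 to minute 81 minus B → minute 78 to minute 81.

minute 10 to minute 11, minute 19 to minute 25, minute 40 to minute 42, minute 78 to minute 81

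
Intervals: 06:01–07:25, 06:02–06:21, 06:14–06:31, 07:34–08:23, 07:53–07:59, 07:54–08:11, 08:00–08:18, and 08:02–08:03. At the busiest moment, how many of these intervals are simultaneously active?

Walk the sorted start/end points keeping a running depth.
The depth first hits 4 at 08:02.

4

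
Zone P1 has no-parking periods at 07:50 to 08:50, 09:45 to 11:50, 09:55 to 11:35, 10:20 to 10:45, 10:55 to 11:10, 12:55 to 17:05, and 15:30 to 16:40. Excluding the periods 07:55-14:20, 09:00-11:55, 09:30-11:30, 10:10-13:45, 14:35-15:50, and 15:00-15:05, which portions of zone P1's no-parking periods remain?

First set merges to 07:50–08:50, 09:45–11:50, 12:55–17:05.
Second set merges to 07:55–14:20, 14:35–15:50.
07:50–08:50 \ B = 07:50–07:55.
09:45–11:50: entirely removed.
12:55–17:05 \ B = 14:20–14:35, 15:50–17:05.

07:50–07:55, 14:20–14:35, 15:50–17:05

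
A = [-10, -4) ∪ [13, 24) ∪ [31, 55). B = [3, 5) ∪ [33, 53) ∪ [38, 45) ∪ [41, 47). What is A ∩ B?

[33, 53)

Second set merges to [3, 5), [33, 53).
[-10, -4) falls entirely outside B.
[13, 24) falls entirely outside B.
[31, 55) overlaps B on [33, 53).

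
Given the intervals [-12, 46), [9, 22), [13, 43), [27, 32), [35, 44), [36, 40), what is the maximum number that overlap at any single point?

Sweep endpoints in order; track running count of active intervals.
Peak of 4 reached at 36.

4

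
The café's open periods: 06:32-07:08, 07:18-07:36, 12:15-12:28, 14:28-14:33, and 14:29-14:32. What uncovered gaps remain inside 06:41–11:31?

07:08–07:18, 07:36–11:31

The merged coverage is 06:32–07:08, 07:18–07:36, 12:15–12:28, 14:28–14:33.
Uncovered inside 06:41–11:31: 07:08–07:18, 07:36–11:31.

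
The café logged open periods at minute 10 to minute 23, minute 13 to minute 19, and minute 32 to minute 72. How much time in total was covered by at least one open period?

Merged: minute 10 to minute 23, minute 32 to minute 72.
Lengths: 13 minutes + 40 minutes = 53 minutes.

53 minutes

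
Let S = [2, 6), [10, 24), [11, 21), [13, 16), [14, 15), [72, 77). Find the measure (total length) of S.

Merged: [2, 6), [10, 24), [72, 77).
Lengths: 4 + 14 + 5 = 23.

23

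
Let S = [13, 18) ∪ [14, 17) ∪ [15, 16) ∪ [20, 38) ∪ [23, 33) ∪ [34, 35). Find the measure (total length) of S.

Merged: [13, 18), [20, 38).
Lengths: 5 + 18 = 23.

23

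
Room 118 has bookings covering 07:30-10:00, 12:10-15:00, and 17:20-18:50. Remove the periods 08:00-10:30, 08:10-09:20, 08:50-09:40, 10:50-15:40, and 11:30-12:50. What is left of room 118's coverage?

B, merged: 08:00-10:30, 10:50-15:40.
07:30-10:00 minus B → 07:30-08:00.
12:10-15:00: fully covered by B → removed.
17:20-18:50: no B overlap → unchanged.

07:30-08:00, 17:20-18:50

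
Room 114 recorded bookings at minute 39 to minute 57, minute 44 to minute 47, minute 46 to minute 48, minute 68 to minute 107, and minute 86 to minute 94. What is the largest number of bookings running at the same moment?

Walk the sorted start/end points keeping a running depth.
The depth first hits 3 at minute 46.

3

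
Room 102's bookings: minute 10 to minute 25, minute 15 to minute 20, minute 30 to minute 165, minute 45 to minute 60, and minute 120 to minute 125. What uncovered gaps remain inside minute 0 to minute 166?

minute 0 to minute 10, minute 25 to minute 30, minute 165 to minute 166

The merged coverage is minute 10 to minute 25, minute 30 to minute 165.
Gaps within minute 0 to minute 166: minute 0 to minute 10, minute 25 to minute 30, minute 165 to minute 166.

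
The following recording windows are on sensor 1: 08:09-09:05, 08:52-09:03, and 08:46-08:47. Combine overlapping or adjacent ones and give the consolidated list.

08:09-09:05

Sort by start: 08:09-09:05, 08:46-08:47, 08:52-09:03.
08:46-08:47 overlaps/touches 08:09-09:05 → extend to 08:09-09:05.
08:52-09:03 overlaps/touches 08:09-09:05 → extend to 08:09-09:05.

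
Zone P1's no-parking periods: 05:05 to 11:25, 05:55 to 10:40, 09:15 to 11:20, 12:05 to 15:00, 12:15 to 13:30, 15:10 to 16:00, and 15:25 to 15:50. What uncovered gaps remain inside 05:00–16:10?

Covered (merged): 05:05-11:25, 12:05-15:00, 15:10-16:00.
Uncovered inside 05:00-16:10: 05:00-05:05, 11:25-12:05, 15:00-15:10, 16:00-16:10.

05:00-05:05, 11:25-12:05, 15:00-15:10, 16:00-16:10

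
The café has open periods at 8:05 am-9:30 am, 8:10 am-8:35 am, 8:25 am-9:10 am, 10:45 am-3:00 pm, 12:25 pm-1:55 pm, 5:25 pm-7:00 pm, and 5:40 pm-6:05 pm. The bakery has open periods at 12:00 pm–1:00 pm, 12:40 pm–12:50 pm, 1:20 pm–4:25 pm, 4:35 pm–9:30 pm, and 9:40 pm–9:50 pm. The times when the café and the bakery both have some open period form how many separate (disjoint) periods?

Merge the first list: 8:05 am–9:30 am, 10:45 am–3:00 pm, 5:25 pm–7:00 pm.
Merge the second list: 12:00 pm–1:00 pm, 1:20 pm–4:25 pm, 4:35 pm–9:30 pm, 9:40 pm–9:50 pm.
A ∩ B = 12:00 pm–1:00 pm, 1:20 pm–3:00 pm, 5:25 pm–7:00 pm.
That is 3 disjoint pieces.

3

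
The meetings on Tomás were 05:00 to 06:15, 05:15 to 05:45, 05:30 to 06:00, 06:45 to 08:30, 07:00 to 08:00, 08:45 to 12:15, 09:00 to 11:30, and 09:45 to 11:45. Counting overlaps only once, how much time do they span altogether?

Merged: 05:00-06:15, 06:45-08:30, 08:45-12:15.
Lengths: 1 h 15 min + 1 h 45 min + 3 h 30 min = 6 h 30 min.

6 h 30 min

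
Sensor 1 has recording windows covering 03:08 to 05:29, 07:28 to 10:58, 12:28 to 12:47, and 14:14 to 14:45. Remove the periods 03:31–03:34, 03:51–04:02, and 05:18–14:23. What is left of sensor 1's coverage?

03:08-05:29 minus B → 03:08-03:31, 03:34-03:51, 04:02-05:18.
07:28-10:58: fully covered by B → removed.
12:28-12:47: fully covered by B → removed.
14:14-14:45 minus B → 14:23-14:45.

03:08-03:31, 03:34-03:51, 04:02-05:18, 14:23-14:45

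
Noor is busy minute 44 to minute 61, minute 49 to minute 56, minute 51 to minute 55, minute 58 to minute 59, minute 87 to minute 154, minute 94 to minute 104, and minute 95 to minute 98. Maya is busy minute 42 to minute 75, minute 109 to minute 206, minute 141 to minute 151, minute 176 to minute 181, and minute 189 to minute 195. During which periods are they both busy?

Merge the first list: minute 44 to minute 61, minute 87 to minute 154.
Merge the second list: minute 42 to minute 75, minute 109 to minute 206.
minute 44 to minute 61 ∩ B → minute 44 to minute 61.
minute 87 to minute 154 ∩ B → minute 109 to minute 154.

minute 44 to minute 61, minute 109 to minute 154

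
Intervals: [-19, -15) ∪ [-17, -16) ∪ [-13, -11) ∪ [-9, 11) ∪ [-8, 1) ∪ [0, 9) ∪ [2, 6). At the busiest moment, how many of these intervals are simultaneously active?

Sweep endpoints in order; track running count of active intervals.
Peak of 3 reached at 0.

3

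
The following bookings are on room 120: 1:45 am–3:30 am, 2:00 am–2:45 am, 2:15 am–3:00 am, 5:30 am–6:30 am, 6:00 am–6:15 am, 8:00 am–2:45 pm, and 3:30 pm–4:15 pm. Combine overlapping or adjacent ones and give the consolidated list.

2:00 am-2:45 am overlaps/touches 1:45 am-3:30 am → extend to 1:45 am-3:30 am.
2:15 am-3:00 am overlaps/touches 1:45 am-3:30 am → extend to 1:45 am-3:30 am.
5:30 am-6:30 am is disjoint → start new block.
6:00 am-6:15 am overlaps/touches 5:30 am-6:30 am → extend to 5:30 am-6:30 am.
8:00 am-2:45 pm is disjoint → start new block.
3:30 pm-4:15 pm is disjoint → start new block.

1:45 am-3:30 am, 5:30 am-6:30 am, 8:00 am-2:45 pm, 3:30 pm-4:15 pm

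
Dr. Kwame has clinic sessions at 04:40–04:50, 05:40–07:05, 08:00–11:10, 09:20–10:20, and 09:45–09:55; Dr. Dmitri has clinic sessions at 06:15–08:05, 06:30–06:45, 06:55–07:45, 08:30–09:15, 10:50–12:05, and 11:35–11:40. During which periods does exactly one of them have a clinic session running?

04:40–04:50, 05:40–06:15, 07:05–08:00, 08:05–08:30, 09:15–10:50, 11:10–12:05

A, merged: 04:40–04:50, 05:40–07:05, 08:00–11:10.
B, merged: 06:15–08:05, 08:30–09:15, 10:50–12:05.
Only in the first: 04:40–04:50, 05:40–06:15, 08:05–08:30, 09:15–10:50.
Only in the second: 07:05–08:00, 11:10–12:05.
Together these are the periods covered by exactly one.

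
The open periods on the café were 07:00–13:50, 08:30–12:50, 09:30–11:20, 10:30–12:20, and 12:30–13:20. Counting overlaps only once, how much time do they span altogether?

Merged: 07:00–13:50.
Length: 6 h 50 min.

6 h 50 min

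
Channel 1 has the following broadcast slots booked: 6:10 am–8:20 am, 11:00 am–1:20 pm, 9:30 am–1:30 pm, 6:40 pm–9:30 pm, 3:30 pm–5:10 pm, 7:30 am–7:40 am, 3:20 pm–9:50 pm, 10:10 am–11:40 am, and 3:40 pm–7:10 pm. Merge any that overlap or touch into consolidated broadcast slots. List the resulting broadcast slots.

6:10 am–8:20 am, 9:30 am–1:30 pm, 3:20 pm–9:50 pm

Sort by start: 6:10 am–8:20 am, 7:30 am–7:40 am, 9:30 am–1:30 pm, 10:10 am–11:40 am, 11:00 am–1:20 pm, 3:20 pm–9:50 pm, 3:30 pm–5:10 pm, 3:40 pm–7:10 pm, 6:40 pm–9:30 pm.
7:30 am–7:40 am overlaps/touches 6:10 am–8:20 am → extend to 6:10 am–8:20 am.
9:30 am–1:30 pm is disjoint → start new block.
10:10 am–11:40 am overlaps/touches 9:30 am–1:30 pm → extend to 9:30 am–1:30 pm.
11:00 am–1:20 pm overlaps/touches 9:30 am–1:30 pm → extend to 9:30 am–1:30 pm.
3:20 pm–9:50 pm is disjoint → start new block.
3:30 pm–5:10 pm overlaps/touches 3:20 pm–9:50 pm → extend to 3:20 pm–9:50 pm.
3:40 pm–7:10 pm overlaps/touches 3:20 pm–9:50 pm → extend to 3:20 pm–9:50 pm.
6:40 pm–9:30 pm overlaps/touches 3:20 pm–9:50 pm → extend to 3:20 pm–9:50 pm.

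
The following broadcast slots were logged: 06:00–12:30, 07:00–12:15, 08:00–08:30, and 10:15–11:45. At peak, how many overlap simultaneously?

Walk the sorted start/end points keeping a running depth.
The depth first hits 3 at 08:00.

3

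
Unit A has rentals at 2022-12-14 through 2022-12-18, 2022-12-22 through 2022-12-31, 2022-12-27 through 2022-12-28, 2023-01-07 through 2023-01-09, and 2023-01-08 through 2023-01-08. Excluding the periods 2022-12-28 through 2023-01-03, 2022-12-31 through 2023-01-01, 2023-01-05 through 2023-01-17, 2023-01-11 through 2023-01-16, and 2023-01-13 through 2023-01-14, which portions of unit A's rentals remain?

First set merges to 2022-12-14 through 2022-12-18, 2022-12-22 through 2022-12-31, 2023-01-07 through 2023-01-09.
Second set merges to 2022-12-28 through 2023-01-03, 2023-01-05 through 2023-01-17.
2022-12-14 through 2022-12-18: nothing removed.
2022-12-22 through 2022-12-31 \ B = 2022-12-22 through 2022-12-27.
2023-01-07 through 2023-01-09: entirely removed.

2022-12-14 through 2022-12-18, 2022-12-22 through 2022-12-27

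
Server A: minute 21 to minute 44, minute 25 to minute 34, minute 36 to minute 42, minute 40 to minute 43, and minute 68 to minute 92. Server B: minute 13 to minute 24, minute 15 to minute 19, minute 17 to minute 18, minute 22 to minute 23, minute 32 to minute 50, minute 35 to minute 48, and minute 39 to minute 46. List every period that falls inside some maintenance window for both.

First set merges to minute 21 to minute 44, minute 68 to minute 92.
Second set merges to minute 13 to minute 24, minute 32 to minute 50.
minute 21 to minute 44 meets the second set on minute 21 to minute 24, minute 32 to minute 44.
minute 68 to minute 92: no overlap with the second set.

minute 21 to minute 24, minute 32 to minute 44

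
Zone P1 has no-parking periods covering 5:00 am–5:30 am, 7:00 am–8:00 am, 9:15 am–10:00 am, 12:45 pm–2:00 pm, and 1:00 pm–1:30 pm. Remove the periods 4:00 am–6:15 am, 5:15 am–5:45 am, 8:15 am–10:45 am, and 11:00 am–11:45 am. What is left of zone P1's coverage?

First set merges to 5:00 am–5:30 am, 7:00 am–8:00 am, 9:15 am–10:00 am, 12:45 pm–2:00 pm.
Second set merges to 4:00 am–6:15 am, 8:15 am–10:45 am, 11:00 am–11:45 am.
5:00 am–5:30 am: fully covered by B → removed.
7:00 am–8:00 am: no B overlap → unchanged.
9:15 am–10:00 am: fully covered by B → removed.
12:45 pm–2:00 pm: no B overlap → unchanged.

7:00 am–8:00 am, 12:45 pm–2:00 pm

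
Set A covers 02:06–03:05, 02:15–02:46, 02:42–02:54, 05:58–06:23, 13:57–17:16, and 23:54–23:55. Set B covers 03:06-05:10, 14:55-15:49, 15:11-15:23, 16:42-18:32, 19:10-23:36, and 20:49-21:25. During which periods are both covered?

14:55–15:49, 16:42–17:16

A, merged: 02:06–03:05, 05:58–06:23, 13:57–17:16, 23:54–23:55.
B, merged: 03:06–05:10, 14:55–15:49, 16:42–18:32, 19:10–23:36.
02:06–03:05 meets no B interval.
05:58–06:23 meets no B interval.
13:57–17:16 ∩ B → 14:55–15:49, 16:42–17:16.
23:54–23:55 meets no B interval.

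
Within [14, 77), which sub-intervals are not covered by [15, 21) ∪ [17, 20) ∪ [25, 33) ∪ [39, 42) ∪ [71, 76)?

[14, 15) ∪ [21, 25) ∪ [33, 39) ∪ [42, 71) ∪ [76, 77)

The merged coverage is [15, 21), [25, 33), [39, 42), [71, 76).
Gaps within [14, 77): [14, 15), [21, 25), [33, 39), [42, 71), [76, 77).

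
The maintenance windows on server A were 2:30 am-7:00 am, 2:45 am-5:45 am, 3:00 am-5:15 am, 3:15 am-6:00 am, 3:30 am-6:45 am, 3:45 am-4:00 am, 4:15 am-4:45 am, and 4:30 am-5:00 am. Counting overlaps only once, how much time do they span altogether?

4 h 30 min

Merged: 2:30 am–7:00 am.
Length: 4 h 30 min.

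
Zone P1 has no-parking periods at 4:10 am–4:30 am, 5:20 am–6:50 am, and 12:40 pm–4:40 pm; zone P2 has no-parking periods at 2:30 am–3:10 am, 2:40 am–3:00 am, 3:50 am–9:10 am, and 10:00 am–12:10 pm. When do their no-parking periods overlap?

4:10 am–4:30 am, 5:20 am–6:50 am

B, merged: 2:30 am–3:10 am, 3:50 am–9:10 am, 10:00 am–12:10 pm.
4:10 am–4:30 am overlaps B on 4:10 am–4:30 am.
5:20 am–6:50 am overlaps B on 5:20 am–6:50 am.
12:40 pm–4:40 pm falls entirely outside B.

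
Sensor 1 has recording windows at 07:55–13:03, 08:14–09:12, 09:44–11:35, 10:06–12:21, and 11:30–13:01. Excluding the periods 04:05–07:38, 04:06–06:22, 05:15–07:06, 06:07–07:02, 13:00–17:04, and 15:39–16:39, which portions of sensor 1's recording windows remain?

A, merged: 07:55–13:03.
B, merged: 04:05–07:38, 13:00–17:04.
07:55–13:03 with B removed leaves 07:55–13:00.

07:55–13:00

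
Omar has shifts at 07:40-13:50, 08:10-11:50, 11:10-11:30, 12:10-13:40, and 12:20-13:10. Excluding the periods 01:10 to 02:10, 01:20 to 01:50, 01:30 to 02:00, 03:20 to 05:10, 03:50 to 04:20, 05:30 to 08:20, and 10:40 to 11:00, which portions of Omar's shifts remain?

First set merges to 07:40–13:50.
Second set merges to 01:10–02:10, 03:20–05:10, 05:30–08:20, 10:40–11:00.
07:40–13:50 \ B = 08:20–10:40, 11:00–13:50.

08:20–10:40, 11:00–13:50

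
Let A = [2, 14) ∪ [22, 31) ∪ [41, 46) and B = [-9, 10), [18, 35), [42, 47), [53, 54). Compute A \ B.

[2, 14) with B removed leaves [10, 14).
[22, 31) lies entirely inside B → drops out.
[41, 46) with B removed leaves [41, 42).

[10, 14) ∪ [41, 42)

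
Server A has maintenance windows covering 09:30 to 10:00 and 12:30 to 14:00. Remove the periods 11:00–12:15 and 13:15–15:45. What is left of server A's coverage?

09:30–10:00, 12:30–13:15

09:30–10:00: nothing removed.
12:30–14:00 \ B = 12:30–13:15.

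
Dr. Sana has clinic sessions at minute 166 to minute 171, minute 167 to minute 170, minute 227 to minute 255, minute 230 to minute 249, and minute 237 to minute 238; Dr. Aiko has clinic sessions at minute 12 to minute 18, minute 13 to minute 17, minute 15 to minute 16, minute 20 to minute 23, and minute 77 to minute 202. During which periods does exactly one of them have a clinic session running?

minute 12 to minute 18, minute 20 to minute 23, minute 77 to minute 166, minute 171 to minute 202, minute 227 to minute 255

First set merges to minute 166 to minute 171, minute 227 to minute 255.
Second set merges to minute 12 to minute 18, minute 20 to minute 23, minute 77 to minute 202.
Only in the first: minute 227 to minute 255.
Only in the second: minute 12 to minute 18, minute 20 to minute 23, minute 77 to minute 166, minute 171 to minute 202.
Together these are the periods covered by exactly one.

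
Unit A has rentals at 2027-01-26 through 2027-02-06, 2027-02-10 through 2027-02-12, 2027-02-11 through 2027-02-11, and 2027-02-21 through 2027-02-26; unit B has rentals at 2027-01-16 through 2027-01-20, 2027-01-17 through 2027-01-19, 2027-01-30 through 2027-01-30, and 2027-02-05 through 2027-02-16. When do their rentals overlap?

A, merged: 2027-01-26 through 2027-02-06, 2027-02-10 through 2027-02-12, 2027-02-21 through 2027-02-26.
B, merged: 2027-01-16 through 2027-01-20, 2027-01-30 through 2027-01-30, 2027-02-05 through 2027-02-16.
2027-01-26 through 2027-02-06 ∩ B → 2027-01-30 through 2027-01-30, 2027-02-05 through 2027-02-06.
2027-02-10 through 2027-02-12 ∩ B → 2027-02-10 through 2027-02-12.
2027-02-21 through 2027-02-26 meets no B interval.

2027-01-30 through 2027-01-30, 2027-02-05 through 2027-02-06, 2027-02-10 through 2027-02-12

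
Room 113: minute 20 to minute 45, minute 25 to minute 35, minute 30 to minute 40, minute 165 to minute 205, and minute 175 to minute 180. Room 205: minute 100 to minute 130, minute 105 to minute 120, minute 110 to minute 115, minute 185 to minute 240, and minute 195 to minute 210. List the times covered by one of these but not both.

Merge the first list: minute 20 to minute 45, minute 165 to minute 205.
Merge the second list: minute 100 to minute 130, minute 185 to minute 240.
A \ B = minute 20 to minute 45, minute 165 to minute 185.
B \ A = minute 100 to minute 130, minute 205 to minute 240.
Union of the two gives the symmetric difference.

minute 20 to minute 45, minute 100 to minute 130, minute 165 to minute 185, minute 205 to minute 240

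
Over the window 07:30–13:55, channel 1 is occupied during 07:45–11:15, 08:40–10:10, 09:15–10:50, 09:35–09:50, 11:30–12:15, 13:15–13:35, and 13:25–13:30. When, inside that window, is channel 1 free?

07:30–07:45, 11:15–11:30, 12:15–13:15, 13:35–13:55

The merged coverage is 07:45–11:15, 11:30–12:15, 13:15–13:35.
Complement within 07:30–13:55: 07:30–07:45, 11:15–11:30, 12:15–13:15, 13:35–13:55.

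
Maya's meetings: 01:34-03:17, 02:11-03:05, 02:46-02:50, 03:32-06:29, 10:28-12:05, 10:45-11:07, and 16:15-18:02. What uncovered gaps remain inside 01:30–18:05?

After merging, the occupied span is 01:34-03:17, 03:32-06:29, 10:28-12:05, 16:15-18:02.
Uncovered inside 01:30-18:05: 01:30-01:34, 03:17-03:32, 06:29-10:28, 12:05-16:15, 18:02-18:05.

01:30-01:34, 03:17-03:32, 06:29-10:28, 12:05-16:15, 18:02-18:05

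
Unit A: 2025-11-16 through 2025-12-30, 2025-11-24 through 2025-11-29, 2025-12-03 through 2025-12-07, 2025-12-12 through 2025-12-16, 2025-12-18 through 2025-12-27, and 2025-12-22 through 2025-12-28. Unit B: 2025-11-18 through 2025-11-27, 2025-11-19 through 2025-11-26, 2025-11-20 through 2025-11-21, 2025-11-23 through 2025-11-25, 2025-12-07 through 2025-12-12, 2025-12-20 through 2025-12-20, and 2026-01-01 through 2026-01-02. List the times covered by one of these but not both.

2025-11-16 through 2025-11-17, 2025-11-28 through 2025-12-06, 2025-12-13 through 2025-12-19, 2025-12-21 through 2025-12-30, 2026-01-01 through 2026-01-02

A, merged: 2025-11-16 through 2025-12-30.
B, merged: 2025-11-18 through 2025-11-27, 2025-12-07 through 2025-12-12, 2025-12-20 through 2025-12-20, 2026-01-01 through 2026-01-02.
A \ B = 2025-11-16 through 2025-11-17, 2025-11-28 through 2025-12-06, 2025-12-13 through 2025-12-19, 2025-12-21 through 2025-12-30.
B \ A = 2026-01-01 through 2026-01-02.
Union of the two gives the symmetric difference.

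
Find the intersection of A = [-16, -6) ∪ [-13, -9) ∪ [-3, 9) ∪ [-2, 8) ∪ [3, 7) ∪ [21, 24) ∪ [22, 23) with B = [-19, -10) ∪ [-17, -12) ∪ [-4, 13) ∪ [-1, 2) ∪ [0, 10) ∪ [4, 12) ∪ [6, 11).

First set merges to [-16, -6), [-3, 9), [21, 24).
Second set merges to [-19, -10), [-4, 13).
[-16, -6) overlaps B on [-16, -10).
[-3, 9) overlaps B on [-3, 9).
[21, 24) falls entirely outside B.

[-16, -10) ∪ [-3, 9)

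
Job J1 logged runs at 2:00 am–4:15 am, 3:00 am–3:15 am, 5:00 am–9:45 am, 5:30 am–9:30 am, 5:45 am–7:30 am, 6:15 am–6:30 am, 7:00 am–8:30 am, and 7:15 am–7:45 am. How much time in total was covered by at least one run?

7 h

Merged: 2:00 am–4:15 am, 5:00 am–9:45 am.
Lengths: 2 h 15 min + 4 h 45 min = 7 h.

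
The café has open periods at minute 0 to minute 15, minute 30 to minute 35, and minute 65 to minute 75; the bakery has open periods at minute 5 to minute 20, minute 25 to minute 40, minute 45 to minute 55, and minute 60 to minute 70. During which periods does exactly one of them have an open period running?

A but not B: minute 0 to minute 5, minute 70 to minute 75.
B but not A: minute 15 to minute 20, minute 25 to minute 30, minute 35 to minute 40, minute 45 to minute 55, minute 60 to minute 65.
Combining gives A △ B.

minute 0 to minute 5, minute 15 to minute 20, minute 25 to minute 30, minute 35 to minute 40, minute 45 to minute 55, minute 60 to minute 65, minute 70 to minute 75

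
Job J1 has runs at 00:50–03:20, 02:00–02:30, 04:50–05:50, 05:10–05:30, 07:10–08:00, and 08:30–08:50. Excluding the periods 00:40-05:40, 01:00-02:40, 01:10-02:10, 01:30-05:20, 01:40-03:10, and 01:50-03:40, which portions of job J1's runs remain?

05:40–05:50, 07:10–08:00, 08:30–08:50

Merge the first list: 00:50–03:20, 04:50–05:50, 07:10–08:00, 08:30–08:50.
Merge the second list: 00:40–05:40.
00:50–03:20: entirely removed.
04:50–05:50 \ B = 05:40–05:50.
07:10–08:00: nothing removed.
08:30–08:50: nothing removed.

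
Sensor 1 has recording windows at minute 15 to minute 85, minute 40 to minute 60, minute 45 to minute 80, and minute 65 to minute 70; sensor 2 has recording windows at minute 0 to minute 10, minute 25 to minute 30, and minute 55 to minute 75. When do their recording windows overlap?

A, merged: minute 15 to minute 85.
minute 15 to minute 85 ∩ B → minute 25 to minute 30, minute 55 to minute 75.

minute 25 to minute 30, minute 55 to minute 75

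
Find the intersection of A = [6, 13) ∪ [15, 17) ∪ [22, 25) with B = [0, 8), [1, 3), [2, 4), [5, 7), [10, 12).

B, merged: [0, 8), [10, 12).
[6, 13) overlaps B on [6, 8), [10, 12).
[15, 17) falls entirely outside B.
[22, 25) falls entirely outside B.

[6, 8) ∪ [10, 12)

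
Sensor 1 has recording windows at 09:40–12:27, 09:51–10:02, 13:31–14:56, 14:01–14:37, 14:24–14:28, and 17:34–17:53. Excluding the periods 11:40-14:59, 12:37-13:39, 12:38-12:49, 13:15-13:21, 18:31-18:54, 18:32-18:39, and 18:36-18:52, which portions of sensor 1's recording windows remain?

Merge the first list: 09:40–12:27, 13:31–14:56, 17:34–17:53.
Merge the second list: 11:40–14:59, 18:31–18:54.
09:40–12:27 \ B = 09:40–11:40.
13:31–14:56: entirely removed.
17:34–17:53: nothing removed.

09:40–11:40, 17:34–17:53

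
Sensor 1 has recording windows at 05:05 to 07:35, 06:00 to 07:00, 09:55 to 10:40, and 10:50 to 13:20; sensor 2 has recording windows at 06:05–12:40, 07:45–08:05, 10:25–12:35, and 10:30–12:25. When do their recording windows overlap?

06:05–07:35, 09:55–10:40, 10:50–12:40

Merge the first list: 05:05–07:35, 09:55–10:40, 10:50–13:20.
Merge the second list: 06:05–12:40.
05:05–07:35 meets the second set on 06:05–07:35.
09:55–10:40 meets the second set on 09:55–10:40.
10:50–13:20 meets the second set on 10:50–12:40.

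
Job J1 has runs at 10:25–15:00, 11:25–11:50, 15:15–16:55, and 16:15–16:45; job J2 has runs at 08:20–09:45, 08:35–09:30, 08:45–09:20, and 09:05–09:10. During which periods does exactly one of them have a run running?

08:20–09:45, 10:25–15:00, 15:15–16:55

First set merges to 10:25–15:00, 15:15–16:55.
Second set merges to 08:20–09:45.
A but not B: 10:25–15:00, 15:15–16:55.
B but not A: 08:20–09:45.
Combining gives A △ B.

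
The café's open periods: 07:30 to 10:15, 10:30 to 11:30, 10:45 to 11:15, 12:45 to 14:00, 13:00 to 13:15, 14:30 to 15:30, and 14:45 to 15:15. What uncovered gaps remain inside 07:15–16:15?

After merging, the occupied span is 07:30–10:15, 10:30–11:30, 12:45–14:00, 14:30–15:30.
Gaps within 07:15–16:15: 07:15–07:30, 10:15–10:30, 11:30–12:45, 14:00–14:30, 15:30–16:15.

07:15–07:30, 10:15–10:30, 11:30–12:45, 14:00–14:30, 15:30–16:15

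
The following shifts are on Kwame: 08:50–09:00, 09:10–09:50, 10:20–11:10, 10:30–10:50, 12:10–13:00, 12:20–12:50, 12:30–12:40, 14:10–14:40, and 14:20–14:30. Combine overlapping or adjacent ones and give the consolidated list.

09:10-09:50 is disjoint → start new block.
10:20-11:10 is disjoint → start new block.
10:30-10:50 overlaps/touches 10:20-11:10 → extend to 10:20-11:10.
12:10-13:00 is disjoint → start new block.
12:20-12:50 overlaps/touches 12:10-13:00 → extend to 12:10-13:00.
12:30-12:40 overlaps/touches 12:10-13:00 → extend to 12:10-13:00.
14:10-14:40 is disjoint → start new block.
14:20-14:30 overlaps/touches 14:10-14:40 → extend to 14:10-14:40.

08:50-09:00, 09:10-09:50, 10:20-11:10, 12:10-13:00, 14:10-14:40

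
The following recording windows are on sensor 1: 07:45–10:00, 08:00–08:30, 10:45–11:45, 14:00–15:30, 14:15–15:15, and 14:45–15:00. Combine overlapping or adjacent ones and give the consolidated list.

08:00–08:30 overlaps/touches 07:45–10:00 → extend to 07:45–10:00.
10:45–11:45 is disjoint → start new block.
14:00–15:30 is disjoint → start new block.
14:15–15:15 overlaps/touches 14:00–15:30 → extend to 14:00–15:30.
14:45–15:00 overlaps/touches 14:00–15:30 → extend to 14:00–15:30.

07:45–10:00, 10:45–11:45, 14:00–15:30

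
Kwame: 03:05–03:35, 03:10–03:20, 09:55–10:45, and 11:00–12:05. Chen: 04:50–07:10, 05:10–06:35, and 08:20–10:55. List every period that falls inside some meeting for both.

First set merges to 03:05-03:35, 09:55-10:45, 11:00-12:05.
Second set merges to 04:50-07:10, 08:20-10:55.
03:05-03:35 falls entirely outside B.
09:55-10:45 overlaps B on 09:55-10:45.
11:00-12:05 falls entirely outside B.

09:55-10:45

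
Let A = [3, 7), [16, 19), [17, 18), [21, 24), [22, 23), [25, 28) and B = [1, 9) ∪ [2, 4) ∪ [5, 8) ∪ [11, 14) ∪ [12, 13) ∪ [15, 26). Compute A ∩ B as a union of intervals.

A, merged: [3, 7), [16, 19), [21, 24), [25, 28).
B, merged: [1, 9), [11, 14), [15, 26).
[3, 7) ∩ B → [3, 7).
[16, 19) ∩ B → [16, 19).
[21, 24) ∩ B → [21, 24).
[25, 28) ∩ B → [25, 26).

[3, 7) ∪ [16, 19) ∪ [21, 24) ∪ [25, 26)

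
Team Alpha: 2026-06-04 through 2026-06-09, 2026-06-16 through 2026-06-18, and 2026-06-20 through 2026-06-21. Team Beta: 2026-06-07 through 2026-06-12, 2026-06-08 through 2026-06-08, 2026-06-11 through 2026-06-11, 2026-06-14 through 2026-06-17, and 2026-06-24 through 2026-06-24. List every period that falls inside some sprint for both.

2026-06-07 through 2026-06-09, 2026-06-16 through 2026-06-17

Merge the second list: 2026-06-07 through 2026-06-12, 2026-06-14 through 2026-06-17, 2026-06-24 through 2026-06-24.
2026-06-04 through 2026-06-09 overlaps B on 2026-06-07 through 2026-06-09.
2026-06-16 through 2026-06-18 overlaps B on 2026-06-16 through 2026-06-17.
2026-06-20 through 2026-06-21 falls entirely outside B.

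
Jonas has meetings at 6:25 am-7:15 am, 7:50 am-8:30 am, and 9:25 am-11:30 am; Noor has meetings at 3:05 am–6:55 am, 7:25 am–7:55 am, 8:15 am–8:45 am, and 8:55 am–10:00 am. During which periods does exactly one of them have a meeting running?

3:05 am–6:25 am, 6:55 am–7:15 am, 7:25 am–7:50 am, 7:55 am–8:15 am, 8:30 am–8:45 am, 8:55 am–9:25 am, 10:00 am–11:30 am

Only in the first: 6:55 am–7:15 am, 7:55 am–8:15 am, 10:00 am–11:30 am.
Only in the second: 3:05 am–6:25 am, 7:25 am–7:50 am, 8:30 am–8:45 am, 8:55 am–9:25 am.
Together these are the periods covered by exactly one.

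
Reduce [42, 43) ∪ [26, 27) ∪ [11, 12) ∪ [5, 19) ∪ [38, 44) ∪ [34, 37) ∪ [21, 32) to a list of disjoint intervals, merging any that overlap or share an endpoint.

Sort by start: [5, 19), [11, 12), [21, 32), [26, 27), [34, 37), [38, 44), [42, 43).
[11, 12) overlaps/touches [5, 19) → extend to [5, 19).
[21, 32) is disjoint → start new block.
[26, 27) overlaps/touches [21, 32) → extend to [21, 32).
[34, 37) is disjoint → start new block.
[38, 44) is disjoint → start new block.
[42, 43) overlaps/touches [38, 44) → extend to [38, 44).

[5, 19) ∪ [21, 32) ∪ [34, 37) ∪ [38, 44)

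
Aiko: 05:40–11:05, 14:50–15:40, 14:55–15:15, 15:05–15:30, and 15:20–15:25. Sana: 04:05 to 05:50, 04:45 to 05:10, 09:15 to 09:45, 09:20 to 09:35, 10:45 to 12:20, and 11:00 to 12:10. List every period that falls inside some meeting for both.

05:40-05:50, 09:15-09:45, 10:45-11:05

First set merges to 05:40-11:05, 14:50-15:40.
Second set merges to 04:05-05:50, 09:15-09:45, 10:45-12:20.
05:40-11:05 overlaps B on 05:40-05:50, 09:15-09:45, 10:45-11:05.
14:50-15:40 falls entirely outside B.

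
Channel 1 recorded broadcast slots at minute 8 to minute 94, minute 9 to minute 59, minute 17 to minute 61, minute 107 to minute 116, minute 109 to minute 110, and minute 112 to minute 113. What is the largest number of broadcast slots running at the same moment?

Sweep endpoints in order; track running count of active intervals.
Peak of 3 reached at minute 17.

3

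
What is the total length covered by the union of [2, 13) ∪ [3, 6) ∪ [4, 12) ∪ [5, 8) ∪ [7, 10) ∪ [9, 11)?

Merged: [2, 13).
Length: 11.

11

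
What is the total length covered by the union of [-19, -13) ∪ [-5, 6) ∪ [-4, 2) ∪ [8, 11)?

20

Merged: [-19, -13), [-5, 6), [8, 11).
Lengths: 6 + 11 + 3 = 20.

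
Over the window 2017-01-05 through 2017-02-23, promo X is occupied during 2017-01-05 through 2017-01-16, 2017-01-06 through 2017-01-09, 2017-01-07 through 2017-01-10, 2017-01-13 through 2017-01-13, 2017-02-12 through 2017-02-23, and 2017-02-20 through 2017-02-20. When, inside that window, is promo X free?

After merging, the occupied span is 2017-01-05 through 2017-01-16, 2017-02-12 through 2017-02-23.
Gaps within 2017-01-05 through 2017-02-23: 2017-01-17 through 2017-02-11.

2017-01-17 through 2017-02-11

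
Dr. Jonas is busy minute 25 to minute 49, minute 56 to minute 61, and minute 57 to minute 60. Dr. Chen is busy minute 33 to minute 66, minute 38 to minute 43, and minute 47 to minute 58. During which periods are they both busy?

First set merges to minute 25 to minute 49, minute 56 to minute 61.
Second set merges to minute 33 to minute 66.
minute 25 to minute 49 overlaps B on minute 33 to minute 49.
minute 56 to minute 61 overlaps B on minute 56 to minute 61.

minute 33 to minute 49, minute 56 to minute 61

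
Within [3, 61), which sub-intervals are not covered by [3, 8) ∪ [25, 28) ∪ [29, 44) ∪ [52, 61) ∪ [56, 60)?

[8, 25) ∪ [28, 29) ∪ [44, 52)

Covered (merged): [3, 8), [25, 28), [29, 44), [52, 61).
Gaps within [3, 61): [8, 25), [28, 29), [44, 52).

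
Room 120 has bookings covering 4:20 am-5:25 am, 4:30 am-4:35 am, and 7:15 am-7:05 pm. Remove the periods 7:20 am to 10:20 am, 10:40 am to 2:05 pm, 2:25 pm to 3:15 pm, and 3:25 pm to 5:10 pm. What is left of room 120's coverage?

First set merges to 4:20 am–5:25 am, 7:15 am–7:05 pm.
4:20 am–5:25 am is untouched.
7:15 am–7:05 pm with B removed leaves 7:15 am–7:20 am, 10:20 am–10:40 am, 2:05 pm–2:25 pm, 3:15 pm–3:25 pm, 5:10 pm–7:05 pm.

4:20 am–5:25 am, 7:15 am–7:20 am, 10:20 am–10:40 am, 2:05 pm–2:25 pm, 3:15 pm–3:25 pm, 5:10 pm–7:05 pm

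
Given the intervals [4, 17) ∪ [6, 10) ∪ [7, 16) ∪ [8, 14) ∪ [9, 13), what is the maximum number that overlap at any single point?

Sweep endpoints in order; track running count of active intervals.
Peak of 5 reached at 9.

5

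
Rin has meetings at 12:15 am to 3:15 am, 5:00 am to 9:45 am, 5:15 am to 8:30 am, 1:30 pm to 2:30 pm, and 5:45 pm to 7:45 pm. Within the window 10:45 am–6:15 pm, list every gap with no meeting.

The merged coverage is 12:15 am–3:15 am, 5:00 am–9:45 am, 1:30 pm–2:30 pm, 5:45 pm–7:45 pm.
Gaps within 10:45 am–6:15 pm: 10:45 am–1:30 pm, 2:30 pm–5:45 pm.

10:45 am–1:30 pm, 2:30 pm–5:45 pm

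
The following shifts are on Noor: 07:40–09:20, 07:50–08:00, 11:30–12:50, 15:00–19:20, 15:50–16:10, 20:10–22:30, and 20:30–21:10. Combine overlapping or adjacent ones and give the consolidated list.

07:50-08:00 overlaps/touches 07:40-09:20 → extend to 07:40-09:20.
11:30-12:50 is disjoint → start new block.
15:00-19:20 is disjoint → start new block.
15:50-16:10 overlaps/touches 15:00-19:20 → extend to 15:00-19:20.
20:10-22:30 is disjoint → start new block.
20:30-21:10 overlaps/touches 20:10-22:30 → extend to 20:10-22:30.

07:40-09:20, 11:30-12:50, 15:00-19:20, 20:10-22:30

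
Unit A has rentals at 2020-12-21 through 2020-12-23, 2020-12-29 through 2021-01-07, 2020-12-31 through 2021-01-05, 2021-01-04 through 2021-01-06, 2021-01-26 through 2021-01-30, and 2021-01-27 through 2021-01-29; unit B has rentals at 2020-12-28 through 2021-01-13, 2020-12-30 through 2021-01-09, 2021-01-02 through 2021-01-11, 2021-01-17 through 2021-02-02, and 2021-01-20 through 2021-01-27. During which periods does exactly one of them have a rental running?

A, merged: 2020-12-21 through 2020-12-23, 2020-12-29 through 2021-01-07, 2021-01-26 through 2021-01-30.
B, merged: 2020-12-28 through 2021-01-13, 2021-01-17 through 2021-02-02.
A \ B = 2020-12-21 through 2020-12-23.
B \ A = 2020-12-28 through 2020-12-28, 2021-01-08 through 2021-01-13, 2021-01-17 through 2021-01-25, 2021-01-31 through 2021-02-02.
Union of the two gives the symmetric difference.

2020-12-21 through 2020-12-23, 2020-12-28 through 2020-12-28, 2021-01-08 through 2021-01-13, 2021-01-17 through 2021-01-25, 2021-01-31 through 2021-02-02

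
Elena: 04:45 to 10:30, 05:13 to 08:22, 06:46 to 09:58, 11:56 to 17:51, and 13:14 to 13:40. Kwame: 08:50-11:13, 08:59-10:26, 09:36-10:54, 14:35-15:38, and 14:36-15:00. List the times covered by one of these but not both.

04:45–08:50, 10:30–11:13, 11:56–14:35, 15:38–17:51

First set merges to 04:45–10:30, 11:56–17:51.
Second set merges to 08:50–11:13, 14:35–15:38.
Only in the first: 04:45–08:50, 11:56–14:35, 15:38–17:51.
Only in the second: 10:30–11:13.
Together these are the periods covered by exactly one.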